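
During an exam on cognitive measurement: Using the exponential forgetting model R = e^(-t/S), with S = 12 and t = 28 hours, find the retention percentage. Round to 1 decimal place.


R = e^(-t/S)
-t/S = -28/12 = -2.333333
R = e^(-2.333333) = 0.096972
Percentage = 0.096972 * 100
= 9.7


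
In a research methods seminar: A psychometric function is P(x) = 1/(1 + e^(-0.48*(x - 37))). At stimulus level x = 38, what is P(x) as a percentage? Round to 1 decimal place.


P(x) = 1/(1 + e^(-0.48*(38 - 37)))
Exponent = -0.48 * 1 = -0.48
e^(-0.48) = 0.618783
P = 1/(1 + 0.618783) = 0.617748
Percentage = 61.8


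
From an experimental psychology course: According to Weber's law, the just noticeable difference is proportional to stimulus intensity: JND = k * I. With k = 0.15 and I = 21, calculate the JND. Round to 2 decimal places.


JND = k * I
JND = 0.15 * 21
= 3.15


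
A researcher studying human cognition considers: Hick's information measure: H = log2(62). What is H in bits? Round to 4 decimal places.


H = log2(n)
H = log2(62)
= 5.9542


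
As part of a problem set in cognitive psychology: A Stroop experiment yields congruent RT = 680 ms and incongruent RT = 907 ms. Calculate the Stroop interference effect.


Stroop effect = RT(incongruent) - RT(congruent)
= 907 - 680
= 227 ms


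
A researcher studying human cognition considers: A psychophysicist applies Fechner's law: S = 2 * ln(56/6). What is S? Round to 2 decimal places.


S = 2 * ln(56/6)
I/I0 = 9.333333
ln(9.333333) = 2.2336
S = 2 * 2.2336
= 4.47


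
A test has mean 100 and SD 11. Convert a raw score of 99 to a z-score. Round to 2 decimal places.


z = (X - mu) / sigma
= (99 - 100) / 11
= -1 / 11
= -0.09


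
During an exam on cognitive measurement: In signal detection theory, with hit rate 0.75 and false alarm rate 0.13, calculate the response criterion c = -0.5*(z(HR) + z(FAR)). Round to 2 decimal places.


c = -0.5 * (z(HR) + z(FAR))
z(0.75) = 0.6745
z(0.13) = -1.1264
c = -0.5 * (0.6745 + -1.1264)
= -0.5 * -0.4519
= 0.23


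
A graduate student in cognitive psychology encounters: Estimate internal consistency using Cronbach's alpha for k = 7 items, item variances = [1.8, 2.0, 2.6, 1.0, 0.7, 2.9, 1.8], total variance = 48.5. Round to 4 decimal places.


alpha = (k/(k-1)) * (1 - sum(s_i^2)/s_total^2)
sum(item variances) = 12.8
k/(k-1) = 7/6 = 1.166667
1 - 12.8/48.5 = 1 - 0.263918 = 0.736082
alpha = 1.166667 * 0.736082
= 0.8588


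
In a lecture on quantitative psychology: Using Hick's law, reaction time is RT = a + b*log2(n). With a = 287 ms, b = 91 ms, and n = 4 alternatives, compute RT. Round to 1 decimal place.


RT = 287 + 91 * log2(4)
log2(4) = 2.0
RT = 287 + 91 * 2.0
= 287 + 182.0
= 469.0 ms


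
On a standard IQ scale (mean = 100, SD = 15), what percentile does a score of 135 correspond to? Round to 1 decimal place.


z = (IQ - mean) / SD
z = (135 - 100) / 15 = 2.3333
Percentile = Phi(2.3333) * 100
Phi(2.3333) = 0.990184
= 99.0


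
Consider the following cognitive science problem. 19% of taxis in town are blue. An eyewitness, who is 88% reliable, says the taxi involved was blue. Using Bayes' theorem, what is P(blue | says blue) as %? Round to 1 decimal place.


P(blue | says blue) = P(says blue | blue)*P(blue) / [P(says blue | blue)*P(blue) + P(says blue | not blue)*P(not blue)]
Numerator = 0.88 * 0.19 = 0.1672
False identification = 0.12 * 0.81 = 0.0972
P = 0.1672 / (0.1672 + 0.0972)
= 0.1672 / 0.2644
As percentage = 63.2


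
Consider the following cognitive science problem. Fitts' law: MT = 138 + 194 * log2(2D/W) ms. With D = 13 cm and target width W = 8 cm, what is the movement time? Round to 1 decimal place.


MT = 138 + 194 * log2(2*13/8)
2D/W = 3.25
log2(3.25) = 1.7004
MT = 138 + 194 * 1.7004
= 467.9 ms


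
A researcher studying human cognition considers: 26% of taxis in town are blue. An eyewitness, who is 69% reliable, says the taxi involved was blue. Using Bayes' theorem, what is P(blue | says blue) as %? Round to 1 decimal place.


P(blue | says blue) = P(says blue | blue)*P(blue) / [P(says blue | blue)*P(blue) + P(says blue | not blue)*P(not blue)]
Numerator = 0.69 * 0.26 = 0.1794
False identification = 0.31 * 0.74 = 0.2294
P = 0.1794 / (0.1794 + 0.2294)
= 0.1794 / 0.4088
As percentage = 43.9


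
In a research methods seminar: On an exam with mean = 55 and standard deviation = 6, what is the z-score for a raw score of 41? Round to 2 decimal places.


z = (X - mu) / sigma
= (41 - 55) / 6
= -14 / 6
= -2.33


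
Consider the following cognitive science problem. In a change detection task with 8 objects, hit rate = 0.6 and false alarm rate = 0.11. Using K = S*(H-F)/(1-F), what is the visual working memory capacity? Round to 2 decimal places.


K = S * (H - F) / (1 - F)
H - F = 0.49
1 - F = 0.89
K = 8 * 0.49 / 0.89
= 4.40


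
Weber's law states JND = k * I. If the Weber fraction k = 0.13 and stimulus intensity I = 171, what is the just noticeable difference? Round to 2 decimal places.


JND = k * I
JND = 0.13 * 171
= 22.23


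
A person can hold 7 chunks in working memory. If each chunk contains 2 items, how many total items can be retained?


Total items = chunks * items_per_chunk
= 7 * 2
= 14


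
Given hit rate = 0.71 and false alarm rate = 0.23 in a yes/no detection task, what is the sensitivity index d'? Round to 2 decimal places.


d' = z(HR) - z(FAR)
z(0.71) = 0.5534
z(0.23) = -0.7388
d' = 0.5534 - -0.7388
= 1.29


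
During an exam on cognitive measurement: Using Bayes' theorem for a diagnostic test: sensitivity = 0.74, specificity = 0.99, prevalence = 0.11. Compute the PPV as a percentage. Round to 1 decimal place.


PPV = (sens * prev) / (sens * prev + (1-spec) * (1-prev))
Numerator = 0.74 * 0.11 = 0.0814
P(positive and no disease) = (1 - spec) * (1 - prev) = (1 - 0.99) * (1 - 0.11) = 0.0089
Denominator = 0.0814 + 0.0089 = 0.0903
PPV = 0.0814 / 0.0903 = 0.90144
As percentage = 90.1


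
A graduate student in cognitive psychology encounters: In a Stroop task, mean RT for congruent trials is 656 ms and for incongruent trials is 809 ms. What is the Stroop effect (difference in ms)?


Stroop effect = RT(incongruent) - RT(congruent)
= 809 - 656
= 153 ms


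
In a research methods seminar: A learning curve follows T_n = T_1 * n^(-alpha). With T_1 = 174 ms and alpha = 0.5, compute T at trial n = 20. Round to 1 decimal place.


T_n = 174 * 20^(-0.5)
20^(-0.5) = 0.223607
T_n = 174 * 0.223607
= 38.9 ms


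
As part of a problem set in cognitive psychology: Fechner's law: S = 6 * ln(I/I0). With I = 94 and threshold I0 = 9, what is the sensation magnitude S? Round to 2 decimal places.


S = 6 * ln(94/9)
I/I0 = 10.444444
ln(10.444444) = 2.3461
S = 6 * 2.3461
= 14.08


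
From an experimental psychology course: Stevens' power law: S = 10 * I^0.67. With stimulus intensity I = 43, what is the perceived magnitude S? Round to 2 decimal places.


S = 10 * 43^0.67
43^0.67 = 12.4286
S = 10 * 12.4286
= 124.29


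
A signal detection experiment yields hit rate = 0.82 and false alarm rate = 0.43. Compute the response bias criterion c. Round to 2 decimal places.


c = -0.5 * (z(HR) + z(FAR))
z(0.82) = 0.9154
z(0.43) = -0.1764
c = -0.5 * (0.9154 + -0.1764)
= -0.5 * 0.739
= -0.37


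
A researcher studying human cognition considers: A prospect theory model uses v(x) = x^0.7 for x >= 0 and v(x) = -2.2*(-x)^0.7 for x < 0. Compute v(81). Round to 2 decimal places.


Since x = 81 >= 0, use v(x) = x^0.7
81^0.7 = 21.674
v(81) = 21.67


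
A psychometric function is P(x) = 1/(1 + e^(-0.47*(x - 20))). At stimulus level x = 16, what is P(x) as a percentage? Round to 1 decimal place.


P(x) = 1/(1 + e^(-0.47*(16 - 20)))
Exponent = -0.47 * -4 = 1.88
e^(1.88) = 6.553505
P = 1/(1 + 6.553505) = 0.132389
Percentage = 13.2


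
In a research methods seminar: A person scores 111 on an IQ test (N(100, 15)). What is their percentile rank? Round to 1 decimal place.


z = (IQ - mean) / SD
z = (111 - 100) / 15 = 0.7333
Percentile = Phi(0.7333) * 100
Phi(0.7333) = 0.768312
= 76.8


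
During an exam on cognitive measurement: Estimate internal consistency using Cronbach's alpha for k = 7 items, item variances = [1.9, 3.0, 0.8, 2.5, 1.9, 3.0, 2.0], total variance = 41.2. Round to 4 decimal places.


alpha = (k/(k-1)) * (1 - sum(s_i^2)/s_total^2)
sum(item variances) = 15.1
k/(k-1) = 7/6 = 1.166667
1 - 15.1/41.2 = 1 - 0.366505 = 0.633495
alpha = 1.166667 * 0.633495
= 0.7391


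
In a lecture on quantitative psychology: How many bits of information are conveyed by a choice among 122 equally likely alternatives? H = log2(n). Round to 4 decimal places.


H = log2(n)
H = log2(122)
= 6.9307


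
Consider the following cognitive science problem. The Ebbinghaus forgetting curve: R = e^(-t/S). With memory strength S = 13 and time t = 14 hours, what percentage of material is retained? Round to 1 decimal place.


R = e^(-t/S)
-t/S = -14/13 = -1.076923
R = e^(-1.076923) = 0.340642
Percentage = 0.340642 * 100
= 34.1


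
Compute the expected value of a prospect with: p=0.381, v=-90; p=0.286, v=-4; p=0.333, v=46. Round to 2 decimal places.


EU = sum(p_i * v_i)
0.381 * -90 = -34.29
0.286 * -4 = -1.144
0.333 * 46 = 15.318
EU = -34.29 + -1.144 + 15.318
= -20.12


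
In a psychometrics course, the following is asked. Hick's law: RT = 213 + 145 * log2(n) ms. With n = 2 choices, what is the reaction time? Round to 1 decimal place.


RT = 213 + 145 * log2(2)
log2(2) = 1.0
RT = 213 + 145 * 1.0
= 213 + 145.0
= 358.0 ms


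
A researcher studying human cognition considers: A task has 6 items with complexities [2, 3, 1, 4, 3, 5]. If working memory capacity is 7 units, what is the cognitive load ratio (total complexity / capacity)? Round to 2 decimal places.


Total complexity = 2 + 3 + 1 + 4 + 3 + 5 = 18
Load = total / capacity = 18 / 7
= 2.57


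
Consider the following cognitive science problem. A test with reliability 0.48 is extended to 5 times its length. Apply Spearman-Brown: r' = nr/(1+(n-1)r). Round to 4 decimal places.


r_new = n*r / (1 + (n-1)*r)
Numerator = 5 * 0.48 = 2.4
Denominator = 1 + 4 * 0.48 = 2.92
r_new = 2.4 / 2.92
= 0.8219


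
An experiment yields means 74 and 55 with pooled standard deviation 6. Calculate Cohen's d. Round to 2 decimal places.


Cohen's d = (M1 - M2) / S_pooled
= (74 - 55) / 6
= 19 / 6
= 3.17


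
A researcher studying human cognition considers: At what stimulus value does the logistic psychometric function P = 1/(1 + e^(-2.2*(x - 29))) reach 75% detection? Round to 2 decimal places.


At P = 0.75: 0.75 = 1/(1 + e^(-k*(x-x0)))
Solving: e^(-k*(x-x0)) = 1/3
x = x0 + ln(3)/k
ln(3) = 1.0986
x = 29 + 1.0986/2.2
= 29 + 0.4994
= 29.50


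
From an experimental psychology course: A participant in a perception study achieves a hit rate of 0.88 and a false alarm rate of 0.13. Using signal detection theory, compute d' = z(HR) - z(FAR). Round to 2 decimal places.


d' = z(HR) - z(FAR)
z(0.88) = 1.175
z(0.13) = -1.1264
d' = 1.175 - -1.1264
= 2.30


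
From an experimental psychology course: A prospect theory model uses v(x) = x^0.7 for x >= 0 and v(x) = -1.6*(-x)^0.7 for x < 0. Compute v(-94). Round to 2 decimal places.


Since x = -94 < 0, use v(x) = -lambda*(-x)^alpha
(-x) = 94
94^0.7 = 24.0541
v(-94) = -1.6 * 24.0541
= -38.49


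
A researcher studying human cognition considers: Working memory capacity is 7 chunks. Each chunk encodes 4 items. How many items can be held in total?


Total items = chunks * items_per_chunk
= 7 * 4
= 28


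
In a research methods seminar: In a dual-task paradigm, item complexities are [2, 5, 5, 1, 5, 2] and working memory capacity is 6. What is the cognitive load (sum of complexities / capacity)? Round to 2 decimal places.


Total complexity = 2 + 5 + 5 + 1 + 5 + 2 = 20
Load = total / capacity = 20 / 6
= 3.33


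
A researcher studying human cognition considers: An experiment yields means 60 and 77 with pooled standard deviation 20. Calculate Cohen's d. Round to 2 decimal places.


Cohen's d = (M1 - M2) / S_pooled
= (60 - 77) / 20
= -17 / 20
= -0.85


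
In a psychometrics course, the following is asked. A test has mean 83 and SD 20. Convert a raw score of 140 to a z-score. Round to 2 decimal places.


z = (X - mu) / sigma
= (140 - 83) / 20
= 57 / 20
= 2.85


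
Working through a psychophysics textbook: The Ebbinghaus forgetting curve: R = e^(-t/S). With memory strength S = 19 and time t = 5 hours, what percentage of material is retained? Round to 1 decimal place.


R = e^(-t/S)
-t/S = -5/19 = -0.263158
R = e^(-0.263158) = 0.76862
Percentage = 0.76862 * 100
= 76.9


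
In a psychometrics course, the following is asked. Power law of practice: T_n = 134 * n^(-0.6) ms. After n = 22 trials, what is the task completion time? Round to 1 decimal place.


T_n = 134 * 22^(-0.6)
22^(-0.6) = 0.156512
T_n = 134 * 0.156512
= 21.0 ms


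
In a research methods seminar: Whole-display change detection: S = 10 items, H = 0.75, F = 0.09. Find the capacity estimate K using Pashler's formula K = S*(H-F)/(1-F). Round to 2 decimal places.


K = S * (H - F) / (1 - F)
H - F = 0.66
1 - F = 0.91
K = 10 * 0.66 / 0.91
= 7.25


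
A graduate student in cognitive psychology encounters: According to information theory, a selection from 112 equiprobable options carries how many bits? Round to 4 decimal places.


H = log2(n)
H = log2(112)
= 6.8074


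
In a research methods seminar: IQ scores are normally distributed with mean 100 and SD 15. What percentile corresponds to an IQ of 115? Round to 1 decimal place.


z = (IQ - mean) / SD
z = (115 - 100) / 15 = 1.0
Percentile = Phi(1.0) * 100
Phi(1.0) = 0.841345
= 84.1


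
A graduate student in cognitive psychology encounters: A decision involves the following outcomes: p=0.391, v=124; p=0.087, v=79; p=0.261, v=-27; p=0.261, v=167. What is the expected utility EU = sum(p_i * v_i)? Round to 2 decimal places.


EU = sum(p_i * v_i)
0.391 * 124 = 48.484
0.087 * 79 = 6.873
0.261 * -27 = -7.047
0.261 * 167 = 43.587
EU = 48.484 + 6.873 + -7.047 + 43.587
= 91.90


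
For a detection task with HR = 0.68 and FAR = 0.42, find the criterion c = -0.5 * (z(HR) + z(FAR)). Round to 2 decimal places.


c = -0.5 * (z(HR) + z(FAR))
z(0.68) = 0.4677
z(0.42) = -0.2019
c = -0.5 * (0.4677 + -0.2019)
= -0.5 * 0.2658
= -0.13


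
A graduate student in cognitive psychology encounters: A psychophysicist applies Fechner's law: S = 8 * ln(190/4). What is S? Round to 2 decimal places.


S = 8 * ln(190/4)
I/I0 = 47.5
ln(47.5) = 3.8607
S = 8 * 3.8607
= 30.89


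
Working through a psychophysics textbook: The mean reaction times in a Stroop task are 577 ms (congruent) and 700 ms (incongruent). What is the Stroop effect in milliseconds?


Stroop effect = RT(incongruent) - RT(congruent)
= 700 - 577
= 123 ms


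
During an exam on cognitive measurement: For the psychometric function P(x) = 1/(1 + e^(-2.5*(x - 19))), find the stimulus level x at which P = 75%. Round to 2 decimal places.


At P = 0.75: 0.75 = 1/(1 + e^(-k*(x-x0)))
Solving: e^(-k*(x-x0)) = 1/3
x = x0 + ln(3)/k
ln(3) = 1.0986
x = 19 + 1.0986/2.5
= 19 + 0.4394
= 19.44


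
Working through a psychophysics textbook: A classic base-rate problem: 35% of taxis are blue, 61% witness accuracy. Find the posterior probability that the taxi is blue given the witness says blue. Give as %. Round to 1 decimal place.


P(blue | says blue) = P(says blue | blue)*P(blue) / [P(says blue | blue)*P(blue) + P(says blue | not blue)*P(not blue)]
Numerator = 0.61 * 0.35 = 0.2135
False identification = 0.39 * 0.65 = 0.2535
P = 0.2135 / (0.2135 + 0.2535)
= 0.2135 / 0.467
As percentage = 45.7


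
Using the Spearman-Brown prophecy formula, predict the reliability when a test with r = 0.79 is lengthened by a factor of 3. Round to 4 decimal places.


r_new = n*r / (1 + (n-1)*r)
Numerator = 3 * 0.79 = 2.37
Denominator = 1 + 2 * 0.79 = 2.58
r_new = 2.37 / 2.58
= 0.9186


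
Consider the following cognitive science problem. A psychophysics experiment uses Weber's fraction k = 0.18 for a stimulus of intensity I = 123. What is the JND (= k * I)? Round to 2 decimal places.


JND = k * I
JND = 0.18 * 123
= 22.14


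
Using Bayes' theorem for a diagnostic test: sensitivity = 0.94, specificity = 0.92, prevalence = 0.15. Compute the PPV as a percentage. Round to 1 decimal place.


PPV = (sens * prev) / (sens * prev + (1-spec) * (1-prev))
Numerator = 0.94 * 0.15 = 0.141
P(positive and no disease) = (1 - spec) * (1 - prev) = (1 - 0.92) * (1 - 0.15) = 0.068
Denominator = 0.141 + 0.068 = 0.209
PPV = 0.141 / 0.209 = 0.674641
As percentage = 67.5


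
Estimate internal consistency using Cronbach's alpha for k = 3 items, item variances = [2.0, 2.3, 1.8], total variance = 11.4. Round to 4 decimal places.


alpha = (k/(k-1)) * (1 - sum(s_i^2)/s_total^2)
sum(item variances) = 6.1
k/(k-1) = 3/2 = 1.5
1 - 6.1/11.4 = 1 - 0.535088 = 0.464912
alpha = 1.5 * 0.464912
= 0.6974


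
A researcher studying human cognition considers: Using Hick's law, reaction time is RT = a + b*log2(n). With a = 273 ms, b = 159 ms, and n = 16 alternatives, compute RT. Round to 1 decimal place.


RT = 273 + 159 * log2(16)
log2(16) = 4.0
RT = 273 + 159 * 4.0
= 273 + 636.0
= 909.0 ms


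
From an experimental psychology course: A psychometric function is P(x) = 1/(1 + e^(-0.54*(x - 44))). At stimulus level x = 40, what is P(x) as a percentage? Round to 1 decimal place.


P(x) = 1/(1 + e^(-0.54*(40 - 44)))
Exponent = -0.54 * -4 = 2.16
e^(2.16) = 8.671138
P = 1/(1 + 8.671138) = 0.1034
Percentage = 10.3


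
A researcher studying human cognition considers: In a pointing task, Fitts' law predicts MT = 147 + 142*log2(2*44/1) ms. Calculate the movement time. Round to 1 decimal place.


MT = 147 + 142 * log2(2*44/1)
2D/W = 88.0
log2(88.0) = 6.4594
MT = 147 + 142 * 6.4594
= 1064.2 ms


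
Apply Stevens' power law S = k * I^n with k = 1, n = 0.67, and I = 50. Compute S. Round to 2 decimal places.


S = 1 * 50^0.67
50^0.67 = 13.7502
S = 1 * 13.7502
= 13.75


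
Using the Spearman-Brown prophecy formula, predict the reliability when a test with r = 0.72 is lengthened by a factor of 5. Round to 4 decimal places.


r_new = n*r / (1 + (n-1)*r)
Numerator = 5 * 0.72 = 3.6
Denominator = 1 + 4 * 0.72 = 3.88
r_new = 3.6 / 3.88
= 0.9278


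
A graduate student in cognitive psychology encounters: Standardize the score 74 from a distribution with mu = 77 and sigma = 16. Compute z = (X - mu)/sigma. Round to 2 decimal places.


z = (X - mu) / sigma
= (74 - 77) / 16
= -3 / 16
= -0.19


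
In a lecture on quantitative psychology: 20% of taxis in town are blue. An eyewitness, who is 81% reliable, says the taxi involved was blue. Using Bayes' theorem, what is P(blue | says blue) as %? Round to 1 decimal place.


P(blue | says blue) = P(says blue | blue)*P(blue) / [P(says blue | blue)*P(blue) + P(says blue | not blue)*P(not blue)]
Numerator = 0.81 * 0.2 = 0.162
False identification = 0.19 * 0.8 = 0.152
P = 0.162 / (0.162 + 0.152)
= 0.162 / 0.314
As percentage = 51.6


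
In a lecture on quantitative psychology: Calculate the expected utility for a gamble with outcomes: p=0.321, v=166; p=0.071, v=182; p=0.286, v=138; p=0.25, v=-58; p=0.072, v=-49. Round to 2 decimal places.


EU = sum(p_i * v_i)
0.321 * 166 = 53.286
0.071 * 182 = 12.922
0.286 * 138 = 39.468
0.25 * -58 = -14.5
0.072 * -49 = -3.528
EU = 53.286 + 12.922 + 39.468 + -14.5 + -3.528
= 87.65


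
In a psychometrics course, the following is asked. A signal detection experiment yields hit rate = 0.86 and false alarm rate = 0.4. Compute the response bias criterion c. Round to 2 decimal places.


c = -0.5 * (z(HR) + z(FAR))
z(0.86) = 1.0803
z(0.4) = -0.2533
c = -0.5 * (1.0803 + -0.2533)
= -0.5 * 0.827
= -0.41


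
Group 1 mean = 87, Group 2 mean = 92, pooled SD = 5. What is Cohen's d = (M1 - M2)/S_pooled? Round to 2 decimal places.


Cohen's d = (M1 - M2) / S_pooled
= (87 - 92) / 5
= -5 / 5
= -1.00


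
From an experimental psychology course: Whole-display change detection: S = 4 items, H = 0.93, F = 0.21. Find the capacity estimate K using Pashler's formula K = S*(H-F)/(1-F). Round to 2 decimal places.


K = S * (H - F) / (1 - F)
H - F = 0.72
1 - F = 0.79
K = 4 * 0.72 / 0.79
= 3.65


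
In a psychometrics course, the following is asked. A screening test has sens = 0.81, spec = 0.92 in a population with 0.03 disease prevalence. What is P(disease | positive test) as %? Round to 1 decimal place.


PPV = (sens * prev) / (sens * prev + (1-spec) * (1-prev))
Numerator = 0.81 * 0.03 = 0.0243
P(positive and no disease) = (1 - spec) * (1 - prev) = (1 - 0.92) * (1 - 0.03) = 0.0776
Denominator = 0.0243 + 0.0776 = 0.1019
PPV = 0.0243 / 0.1019 = 0.238469
As percentage = 23.8


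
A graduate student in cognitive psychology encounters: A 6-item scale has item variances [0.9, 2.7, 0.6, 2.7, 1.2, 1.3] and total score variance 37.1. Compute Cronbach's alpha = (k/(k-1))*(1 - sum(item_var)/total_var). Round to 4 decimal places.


alpha = (k/(k-1)) * (1 - sum(s_i^2)/s_total^2)
sum(item variances) = 9.4
k/(k-1) = 6/5 = 1.2
1 - 9.4/37.1 = 1 - 0.253369 = 0.746631
alpha = 1.2 * 0.746631
= 0.8960


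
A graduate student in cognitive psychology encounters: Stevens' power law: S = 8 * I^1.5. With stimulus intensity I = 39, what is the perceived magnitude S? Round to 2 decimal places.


S = 8 * 39^1.5
39^1.5 = 243.5549
S = 8 * 243.5549
= 1948.44


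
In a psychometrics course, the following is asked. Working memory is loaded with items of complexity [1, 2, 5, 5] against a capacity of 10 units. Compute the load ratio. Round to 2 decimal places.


Total complexity = 1 + 2 + 5 + 5 = 13
Load = total / capacity = 13 / 10
= 1.30


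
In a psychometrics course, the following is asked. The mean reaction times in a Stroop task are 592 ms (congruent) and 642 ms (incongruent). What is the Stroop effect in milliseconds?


Stroop effect = RT(incongruent) - RT(congruent)
= 642 - 592
= 50 ms


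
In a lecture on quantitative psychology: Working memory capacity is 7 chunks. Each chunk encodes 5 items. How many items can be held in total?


Total items = chunks * items_per_chunk
= 7 * 5
= 35


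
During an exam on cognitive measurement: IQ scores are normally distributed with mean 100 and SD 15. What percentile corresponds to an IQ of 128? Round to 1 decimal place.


z = (IQ - mean) / SD
z = (128 - 100) / 15 = 1.8667
Percentile = Phi(1.8667) * 100
Phi(1.8667) = 0.969028
= 96.9


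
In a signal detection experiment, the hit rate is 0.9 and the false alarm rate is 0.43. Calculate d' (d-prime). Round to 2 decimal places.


d' = z(HR) - z(FAR)
z(0.9) = 1.2816
z(0.43) = -0.1764
d' = 1.2816 - -0.1764
= 1.46


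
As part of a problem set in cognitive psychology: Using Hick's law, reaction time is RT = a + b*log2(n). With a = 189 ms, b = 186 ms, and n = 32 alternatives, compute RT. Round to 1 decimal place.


RT = 189 + 186 * log2(32)
log2(32) = 5.0
RT = 189 + 186 * 5.0
= 189 + 930.0
= 1119.0 ms


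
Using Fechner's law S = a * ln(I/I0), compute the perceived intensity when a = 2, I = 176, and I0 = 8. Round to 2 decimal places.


S = 2 * ln(176/8)
I/I0 = 22.0
ln(22.0) = 3.091
S = 2 * 3.091
= 6.18


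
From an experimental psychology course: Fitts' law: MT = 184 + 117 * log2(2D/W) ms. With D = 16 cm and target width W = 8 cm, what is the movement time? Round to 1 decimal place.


MT = 184 + 117 * log2(2*16/8)
2D/W = 4.0
log2(4.0) = 2.0
MT = 184 + 117 * 2.0
= 418.0 ms


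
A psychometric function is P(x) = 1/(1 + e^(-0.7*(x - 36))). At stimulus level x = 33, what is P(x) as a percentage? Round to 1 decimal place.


P(x) = 1/(1 + e^(-0.7*(33 - 36)))
Exponent = -0.7 * -3 = 2.1
e^(2.1) = 8.16617
P = 1/(1 + 8.16617) = 0.109097
Percentage = 10.9


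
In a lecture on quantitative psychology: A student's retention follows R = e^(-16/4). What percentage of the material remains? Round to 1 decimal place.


R = e^(-t/S)
-t/S = -16/4 = -4.0
R = e^(-4.0) = 0.018316
Percentage = 0.018316 * 100
= 1.8


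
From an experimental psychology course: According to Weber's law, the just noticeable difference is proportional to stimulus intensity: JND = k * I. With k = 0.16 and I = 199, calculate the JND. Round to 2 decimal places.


JND = k * I
JND = 0.16 * 199
= 31.84


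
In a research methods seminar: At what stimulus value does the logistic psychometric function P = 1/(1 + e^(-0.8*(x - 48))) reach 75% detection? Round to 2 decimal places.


At P = 0.75: 0.75 = 1/(1 + e^(-k*(x-x0)))
Solving: e^(-k*(x-x0)) = 1/3
x = x0 + ln(3)/k
ln(3) = 1.0986
x = 48 + 1.0986/0.8
= 48 + 1.3732
= 49.37


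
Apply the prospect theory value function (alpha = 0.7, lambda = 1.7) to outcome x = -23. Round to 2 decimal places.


Since x = -23 < 0, use v(x) = -lambda*(-x)^alpha
(-x) = 23
23^0.7 = 8.9786
v(-23) = -1.7 * 8.9786
= -15.26


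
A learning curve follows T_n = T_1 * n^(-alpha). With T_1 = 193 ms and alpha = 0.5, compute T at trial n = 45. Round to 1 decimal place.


T_n = 193 * 45^(-0.5)
45^(-0.5) = 0.149071
T_n = 193 * 0.149071
= 28.8 ms


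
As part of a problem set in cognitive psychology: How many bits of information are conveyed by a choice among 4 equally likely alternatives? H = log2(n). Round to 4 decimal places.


H = log2(n)
H = log2(4)
= 2.0000


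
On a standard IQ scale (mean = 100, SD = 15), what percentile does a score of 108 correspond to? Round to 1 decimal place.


z = (IQ - mean) / SD
z = (108 - 100) / 15 = 0.5333
Percentile = Phi(0.5333) * 100
Phi(0.5333) = 0.703087
= 70.3


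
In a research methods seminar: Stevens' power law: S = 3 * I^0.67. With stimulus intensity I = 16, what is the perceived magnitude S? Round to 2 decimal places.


S = 3 * 16^0.67
16^0.67 = 6.4086
S = 3 * 6.4086
= 19.23


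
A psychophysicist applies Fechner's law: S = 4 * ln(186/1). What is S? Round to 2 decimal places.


S = 4 * ln(186/1)
I/I0 = 186.0
ln(186.0) = 5.2257
S = 4 * 5.2257
= 20.90


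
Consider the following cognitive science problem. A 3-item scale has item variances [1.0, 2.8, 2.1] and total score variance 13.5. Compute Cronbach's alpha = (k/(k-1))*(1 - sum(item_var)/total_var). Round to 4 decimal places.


alpha = (k/(k-1)) * (1 - sum(s_i^2)/s_total^2)
sum(item variances) = 5.9
k/(k-1) = 3/2 = 1.5
1 - 5.9/13.5 = 1 - 0.437037 = 0.562963
alpha = 1.5 * 0.562963
= 0.8444


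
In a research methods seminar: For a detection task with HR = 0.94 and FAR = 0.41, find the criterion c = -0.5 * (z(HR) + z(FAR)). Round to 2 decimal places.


c = -0.5 * (z(HR) + z(FAR))
z(0.94) = 1.5548
z(0.41) = -0.2275
c = -0.5 * (1.5548 + -0.2275)
= -0.5 * 1.3273
= -0.66


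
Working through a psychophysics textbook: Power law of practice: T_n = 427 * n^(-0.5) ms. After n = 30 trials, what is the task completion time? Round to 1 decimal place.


T_n = 427 * 30^(-0.5)
30^(-0.5) = 0.182574
T_n = 427 * 0.182574
= 78.0 ms


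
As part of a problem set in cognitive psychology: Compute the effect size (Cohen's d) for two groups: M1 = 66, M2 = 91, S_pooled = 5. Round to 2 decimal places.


Cohen's d = (M1 - M2) / S_pooled
= (66 - 91) / 5
= -25 / 5
= -5.00


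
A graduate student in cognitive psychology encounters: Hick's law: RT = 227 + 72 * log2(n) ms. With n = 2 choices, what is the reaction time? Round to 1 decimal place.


RT = 227 + 72 * log2(2)
log2(2) = 1.0
RT = 227 + 72 * 1.0
= 227 + 72.0
= 299.0 ms


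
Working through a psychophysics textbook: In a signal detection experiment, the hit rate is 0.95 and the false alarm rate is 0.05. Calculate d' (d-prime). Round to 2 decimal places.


d' = z(HR) - z(FAR)
z(0.95) = 1.6449
z(0.05) = -1.6449
d' = 1.6449 - -1.6449
= 3.29


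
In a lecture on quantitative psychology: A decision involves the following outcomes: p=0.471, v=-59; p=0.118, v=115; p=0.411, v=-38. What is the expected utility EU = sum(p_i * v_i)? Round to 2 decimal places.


EU = sum(p_i * v_i)
0.471 * -59 = -27.789
0.118 * 115 = 13.57
0.411 * -38 = -15.618
EU = -27.789 + 13.57 + -15.618
= -29.84


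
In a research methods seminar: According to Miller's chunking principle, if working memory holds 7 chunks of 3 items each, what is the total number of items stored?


Total items = chunks * items_per_chunk
= 7 * 3
= 21


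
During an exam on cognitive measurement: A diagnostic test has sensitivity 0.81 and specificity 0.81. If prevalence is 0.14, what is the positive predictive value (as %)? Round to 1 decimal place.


PPV = (sens * prev) / (sens * prev + (1-spec) * (1-prev))
Numerator = 0.81 * 0.14 = 0.1134
P(positive and no disease) = (1 - spec) * (1 - prev) = (1 - 0.81) * (1 - 0.14) = 0.1634
Denominator = 0.1134 + 0.1634 = 0.2768
PPV = 0.1134 / 0.2768 = 0.409682
As percentage = 41.0


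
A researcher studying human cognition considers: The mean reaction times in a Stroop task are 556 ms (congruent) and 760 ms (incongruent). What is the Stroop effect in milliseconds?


Stroop effect = RT(incongruent) - RT(congruent)
= 760 - 556
= 204 ms


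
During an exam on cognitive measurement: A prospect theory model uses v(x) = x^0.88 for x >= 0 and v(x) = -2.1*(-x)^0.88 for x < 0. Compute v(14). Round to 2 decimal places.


Since x = 14 >= 0, use v(x) = x^0.88
14^0.88 = 10.1998
v(14) = 10.20


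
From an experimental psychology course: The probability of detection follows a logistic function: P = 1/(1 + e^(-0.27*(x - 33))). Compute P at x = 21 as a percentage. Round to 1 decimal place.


P(x) = 1/(1 + e^(-0.27*(21 - 33)))
Exponent = -0.27 * -12 = 3.24
e^(3.24) = 25.533722
P = 1/(1 + 25.533722) = 0.037688
Percentage = 3.8


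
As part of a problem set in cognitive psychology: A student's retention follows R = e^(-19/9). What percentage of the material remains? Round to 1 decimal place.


R = e^(-t/S)
-t/S = -19/9 = -2.111111
R = e^(-2.111111) = 0.121103
Percentage = 0.121103 * 100
= 12.1


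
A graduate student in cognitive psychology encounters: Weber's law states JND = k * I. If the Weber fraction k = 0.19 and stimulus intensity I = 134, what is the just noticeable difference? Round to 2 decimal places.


JND = k * I
JND = 0.19 * 134
= 25.46


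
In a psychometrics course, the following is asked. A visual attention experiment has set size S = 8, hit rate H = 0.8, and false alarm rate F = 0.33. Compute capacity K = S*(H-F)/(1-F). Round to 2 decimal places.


K = S * (H - F) / (1 - F)
H - F = 0.47
1 - F = 0.67
K = 8 * 0.47 / 0.67
= 5.61


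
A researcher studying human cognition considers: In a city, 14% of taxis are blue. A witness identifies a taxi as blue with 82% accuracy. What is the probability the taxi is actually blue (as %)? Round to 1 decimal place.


P(blue | says blue) = P(says blue | blue)*P(blue) / [P(says blue | blue)*P(blue) + P(says blue | not blue)*P(not blue)]
Numerator = 0.82 * 0.14 = 0.1148
False identification = 0.18 * 0.86 = 0.1548
P = 0.1148 / (0.1148 + 0.1548)
= 0.1148 / 0.2696
As percentage = 42.6


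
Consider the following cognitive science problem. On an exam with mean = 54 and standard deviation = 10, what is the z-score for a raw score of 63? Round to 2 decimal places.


z = (X - mu) / sigma
= (63 - 54) / 10
= 9 / 10
= 0.90


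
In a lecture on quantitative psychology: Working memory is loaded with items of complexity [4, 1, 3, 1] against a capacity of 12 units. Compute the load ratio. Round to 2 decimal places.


Total complexity = 4 + 1 + 3 + 1 = 9
Load = total / capacity = 9 / 12
= 0.75


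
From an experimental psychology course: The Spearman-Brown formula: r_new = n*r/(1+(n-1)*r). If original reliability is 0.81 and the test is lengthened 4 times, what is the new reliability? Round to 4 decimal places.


r_new = n*r / (1 + (n-1)*r)
Numerator = 4 * 0.81 = 3.24
Denominator = 1 + 3 * 0.81 = 3.43
r_new = 3.24 / 3.43
= 0.9446


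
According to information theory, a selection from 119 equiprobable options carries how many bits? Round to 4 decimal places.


H = log2(n)
H = log2(119)
= 6.8948


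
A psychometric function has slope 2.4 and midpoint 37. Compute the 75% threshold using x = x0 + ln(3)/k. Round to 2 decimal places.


At P = 0.75: 0.75 = 1/(1 + e^(-k*(x-x0)))
Solving: e^(-k*(x-x0)) = 1/3
x = x0 + ln(3)/k
ln(3) = 1.0986
x = 37 + 1.0986/2.4
= 37 + 0.4578
= 37.46


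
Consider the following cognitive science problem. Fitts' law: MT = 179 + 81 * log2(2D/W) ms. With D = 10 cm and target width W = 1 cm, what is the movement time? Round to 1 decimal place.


MT = 179 + 81 * log2(2*10/1)
2D/W = 20.0
log2(20.0) = 4.3219
MT = 179 + 81 * 4.3219
= 529.1 ms


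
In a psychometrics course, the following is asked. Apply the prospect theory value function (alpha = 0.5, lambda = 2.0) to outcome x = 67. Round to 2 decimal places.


Since x = 67 >= 0, use v(x) = x^0.5
67^0.5 = 8.1854
v(67) = 8.19


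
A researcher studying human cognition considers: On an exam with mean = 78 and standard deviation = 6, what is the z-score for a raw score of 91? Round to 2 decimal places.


z = (X - mu) / sigma
= (91 - 78) / 6
= 13 / 6
= 2.17


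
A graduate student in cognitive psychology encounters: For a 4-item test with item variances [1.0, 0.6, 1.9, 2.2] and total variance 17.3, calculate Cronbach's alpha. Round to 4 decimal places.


alpha = (k/(k-1)) * (1 - sum(s_i^2)/s_total^2)
sum(item variances) = 5.7
k/(k-1) = 4/3 = 1.333333
1 - 5.7/17.3 = 1 - 0.32948 = 0.67052
alpha = 1.333333 * 0.67052
= 0.8940


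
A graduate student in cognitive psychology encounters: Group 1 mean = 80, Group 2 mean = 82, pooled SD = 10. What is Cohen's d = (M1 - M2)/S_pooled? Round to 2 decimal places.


Cohen's d = (M1 - M2) / S_pooled
= (80 - 82) / 10
= -2 / 10
= -0.20


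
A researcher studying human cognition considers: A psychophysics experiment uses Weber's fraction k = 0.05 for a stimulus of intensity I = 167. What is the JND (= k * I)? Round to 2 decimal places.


JND = k * I
JND = 0.05 * 167
= 8.35


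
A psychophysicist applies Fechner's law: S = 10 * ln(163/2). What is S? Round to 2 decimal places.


S = 10 * ln(163/2)
I/I0 = 81.5
ln(81.5) = 4.4006
S = 10 * 4.4006
= 44.01


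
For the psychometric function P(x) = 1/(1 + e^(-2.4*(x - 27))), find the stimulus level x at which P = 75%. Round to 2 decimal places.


At P = 0.75: 0.75 = 1/(1 + e^(-k*(x-x0)))
Solving: e^(-k*(x-x0)) = 1/3
x = x0 + ln(3)/k
ln(3) = 1.0986
x = 27 + 1.0986/2.4
= 27 + 0.4578
= 27.46


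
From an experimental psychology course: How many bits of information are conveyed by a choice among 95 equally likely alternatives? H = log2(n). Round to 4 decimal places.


H = log2(n)
H = log2(95)
= 6.5699


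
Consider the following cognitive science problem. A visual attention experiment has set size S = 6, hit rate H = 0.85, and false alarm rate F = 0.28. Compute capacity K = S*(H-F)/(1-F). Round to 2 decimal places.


K = S * (H - F) / (1 - F)
H - F = 0.57
1 - F = 0.72
K = 6 * 0.57 / 0.72
= 4.75


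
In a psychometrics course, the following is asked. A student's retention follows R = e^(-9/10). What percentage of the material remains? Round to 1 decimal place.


R = e^(-t/S)
-t/S = -9/10 = -0.9
R = e^(-0.9) = 0.40657
Percentage = 0.40657 * 100
= 40.7


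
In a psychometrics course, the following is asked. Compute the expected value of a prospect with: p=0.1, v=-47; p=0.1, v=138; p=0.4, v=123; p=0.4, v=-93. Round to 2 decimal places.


EU = sum(p_i * v_i)
0.1 * -47 = -4.7
0.1 * 138 = 13.8
0.4 * 123 = 49.2
0.4 * -93 = -37.2
EU = -4.7 + 13.8 + 49.2 + -37.2
= 21.10


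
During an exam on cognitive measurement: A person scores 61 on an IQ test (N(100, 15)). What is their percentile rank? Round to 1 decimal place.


z = (IQ - mean) / SD
z = (61 - 100) / 15 = -2.6
Percentile = Phi(-2.6) * 100
Phi(-2.6) = 0.004661
= 0.5


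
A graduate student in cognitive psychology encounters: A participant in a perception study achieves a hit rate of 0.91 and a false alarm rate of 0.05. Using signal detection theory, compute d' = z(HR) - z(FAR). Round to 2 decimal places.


d' = z(HR) - z(FAR)
z(0.91) = 1.3408
z(0.05) = -1.6449
d' = 1.3408 - -1.6449
= 2.99


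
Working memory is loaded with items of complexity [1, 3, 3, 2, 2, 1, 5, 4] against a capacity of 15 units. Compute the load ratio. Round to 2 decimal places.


Total complexity = 1 + 3 + 3 + 2 + 2 + 1 + 5 + 4 = 21
Load = total / capacity = 21 / 15
= 1.40


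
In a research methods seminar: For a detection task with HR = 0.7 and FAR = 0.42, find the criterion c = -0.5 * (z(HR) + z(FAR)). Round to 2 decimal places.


c = -0.5 * (z(HR) + z(FAR))
z(0.7) = 0.5244
z(0.42) = -0.2019
c = -0.5 * (0.5244 + -0.2019)
= -0.5 * 0.3225
= -0.16


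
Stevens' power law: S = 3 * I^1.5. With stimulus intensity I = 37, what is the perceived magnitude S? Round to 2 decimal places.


S = 3 * 37^1.5
37^1.5 = 225.0622
S = 3 * 225.0622
= 675.19


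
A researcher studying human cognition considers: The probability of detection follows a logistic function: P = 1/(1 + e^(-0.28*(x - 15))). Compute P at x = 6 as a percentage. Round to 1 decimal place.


P(x) = 1/(1 + e^(-0.28*(6 - 15)))
Exponent = -0.28 * -9 = 2.52
e^(2.52) = 12.428597
P = 1/(1 + 12.428597) = 0.074468
Percentage = 7.4


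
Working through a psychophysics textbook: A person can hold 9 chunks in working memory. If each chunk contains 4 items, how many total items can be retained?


Total items = chunks * items_per_chunk
= 9 * 4
= 36


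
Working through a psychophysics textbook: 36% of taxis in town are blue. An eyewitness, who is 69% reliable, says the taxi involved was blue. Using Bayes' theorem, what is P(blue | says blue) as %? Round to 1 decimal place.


P(blue | says blue) = P(says blue | blue)*P(blue) / [P(says blue | blue)*P(blue) + P(says blue | not blue)*P(not blue)]
Numerator = 0.69 * 0.36 = 0.2484
False identification = 0.31 * 0.64 = 0.1984
P = 0.2484 / (0.2484 + 0.1984)
= 0.2484 / 0.4468
As percentage = 55.6


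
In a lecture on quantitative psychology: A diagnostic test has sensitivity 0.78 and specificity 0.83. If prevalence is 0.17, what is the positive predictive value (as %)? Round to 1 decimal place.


PPV = (sens * prev) / (sens * prev + (1-spec) * (1-prev))
Numerator = 0.78 * 0.17 = 0.1326
P(positive and no disease) = (1 - spec) * (1 - prev) = (1 - 0.83) * (1 - 0.17) = 0.1411
Denominator = 0.1326 + 0.1411 = 0.2737
PPV = 0.1326 / 0.2737 = 0.484472
As percentage = 48.4


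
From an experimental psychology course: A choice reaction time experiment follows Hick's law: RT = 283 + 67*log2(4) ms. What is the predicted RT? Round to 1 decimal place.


RT = 283 + 67 * log2(4)
log2(4) = 2.0
RT = 283 + 67 * 2.0
= 283 + 134.0
= 417.0 ms


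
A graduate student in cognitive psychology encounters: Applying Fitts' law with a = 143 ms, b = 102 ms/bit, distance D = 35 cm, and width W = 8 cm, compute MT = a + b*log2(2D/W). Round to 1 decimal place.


MT = 143 + 102 * log2(2*35/8)
2D/W = 8.75
log2(8.75) = 3.1293
MT = 143 + 102 * 3.1293
= 462.2 ms


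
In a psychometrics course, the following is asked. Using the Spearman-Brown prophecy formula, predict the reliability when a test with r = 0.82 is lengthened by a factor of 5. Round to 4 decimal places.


r_new = n*r / (1 + (n-1)*r)
Numerator = 5 * 0.82 = 4.1
Denominator = 1 + 4 * 0.82 = 4.28
r_new = 4.1 / 4.28
= 0.9579


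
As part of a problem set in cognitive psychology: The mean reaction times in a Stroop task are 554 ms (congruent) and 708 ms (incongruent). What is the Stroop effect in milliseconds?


Stroop effect = RT(incongruent) - RT(congruent)
= 708 - 554
= 154 ms


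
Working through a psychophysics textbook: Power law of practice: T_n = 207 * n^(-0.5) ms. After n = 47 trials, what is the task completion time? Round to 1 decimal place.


T_n = 207 * 47^(-0.5)
47^(-0.5) = 0.145865
T_n = 207 * 0.145865
= 30.2 ms
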